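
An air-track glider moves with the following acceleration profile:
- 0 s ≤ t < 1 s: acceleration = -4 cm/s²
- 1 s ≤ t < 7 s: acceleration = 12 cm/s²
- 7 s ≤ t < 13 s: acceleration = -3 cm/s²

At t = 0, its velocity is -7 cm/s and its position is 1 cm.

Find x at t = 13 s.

454 cm

On each constant-a segment, Δv = aΔt and Δx = v₀Δt + ½aΔt²; chain segment to segment.
0–1 s: v starts -7 cm/s; Δx = -7·1 + ½·-4·1² = -9 cm; v ends -11 cm/s.
1–7 s: v starts -11 cm/s; Δx = -11·6 + ½·12·6² = 150 cm; v ends 61 cm/s.
7–13 s: v starts 61 cm/s; Δx = 61·6 + ½·-3·6² = 312 cm; v ends 43 cm/s.
x(13) = 1 + Σ Δx = 454 cm.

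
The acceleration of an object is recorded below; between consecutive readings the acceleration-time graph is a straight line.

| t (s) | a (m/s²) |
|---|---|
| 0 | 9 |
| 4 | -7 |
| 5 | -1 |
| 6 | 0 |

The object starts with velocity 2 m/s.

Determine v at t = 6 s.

1.5 m/s

Δv equals the area under the a-t graph; then v = v₀ + Δv.
0–4 s: ½(9 + -7)(4) = 4 m/s
4–5 s: ½(-7 + -1)(1) = -4 m/s
5–6 s: ½(-1 + 0)(1) = -0.5 m/s
Δv = -0.5 m/s, so v(6) = 2 + (-0.5) = 1.5 m/s.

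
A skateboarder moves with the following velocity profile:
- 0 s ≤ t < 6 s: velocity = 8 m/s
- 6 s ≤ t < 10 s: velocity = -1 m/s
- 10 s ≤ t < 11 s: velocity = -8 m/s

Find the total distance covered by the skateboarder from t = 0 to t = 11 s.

Total distance travelled is ∫|v| dt — sum the magnitudes of each area piece.
0–6 s: |8| × 6 = 48 m
6–10 s: |-1| × 4 = 4 m
10–11 s: |-8| × 1 = 8 m
Total distance = 60 m

60 m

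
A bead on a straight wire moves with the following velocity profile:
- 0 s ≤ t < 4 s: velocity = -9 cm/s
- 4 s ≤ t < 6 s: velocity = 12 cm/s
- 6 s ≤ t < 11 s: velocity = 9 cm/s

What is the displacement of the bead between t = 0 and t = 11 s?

Displacement is the signed area under the v-t curve.
0–4 s: -9 × 4 = -36 cm
4–6 s: 12 × 2 = 24 cm
6–11 s: 9 × 5 = 45 cm
Net displacement = 33 cm

33 cm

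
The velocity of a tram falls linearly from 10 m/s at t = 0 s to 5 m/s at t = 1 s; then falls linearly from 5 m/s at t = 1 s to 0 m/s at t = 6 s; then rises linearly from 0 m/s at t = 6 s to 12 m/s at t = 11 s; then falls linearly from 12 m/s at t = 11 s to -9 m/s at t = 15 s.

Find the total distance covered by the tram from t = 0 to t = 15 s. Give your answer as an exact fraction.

Total distance travelled is ∫|v| dt — sum the magnitudes of each area piece.
0–1 s: |½(10 + 5)(1)| = 7.5 m
1–6 s: |½(5 + 0)(5)| = 12.5 m
6–11 s: |½(0 + 12)(5)| = 30 m
11–15 s: v = 0 at t = 93/7 s; triangle areas 96/7 + 54/7 = 150/7 m
Total distance = 500/7 m

500/7 m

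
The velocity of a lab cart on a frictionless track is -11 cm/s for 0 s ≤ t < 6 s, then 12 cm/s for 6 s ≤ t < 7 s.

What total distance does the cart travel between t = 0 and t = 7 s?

Total distance travelled is ∫|v| dt — sum the magnitudes of each area piece.
0–6 s: |-11| × 6 = 66 cm
6–7 s: |12| × 1 = 12 cm
Total distance = 78 cm

78 cm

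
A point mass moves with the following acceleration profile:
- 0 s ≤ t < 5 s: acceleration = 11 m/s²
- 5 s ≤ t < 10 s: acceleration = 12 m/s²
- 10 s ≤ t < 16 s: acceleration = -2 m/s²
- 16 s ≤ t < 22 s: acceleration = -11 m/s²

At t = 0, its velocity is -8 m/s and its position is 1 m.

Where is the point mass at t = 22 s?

On each constant-a segment, Δv = aΔt and Δx = v₀Δt + ½aΔt²; chain segment to segment.
0–5 s: v starts -8 m/s; Δx = -8·5 + ½·11·5² = 97.5 m; v ends 47 m/s.
5–10 s: v starts 47 m/s; Δx = 47·5 + ½·12·5² = 385 m; v ends 107 m/s.
10–16 s: v starts 107 m/s; Δx = 107·6 + ½·-2·6² = 606 m; v ends 95 m/s.
16–22 s: v starts 95 m/s; Δx = 95·6 + ½·-11·6² = 372 m; v ends 29 m/s.
x(22) = 1 + Σ Δx = 1461.5 m.

1461.5 m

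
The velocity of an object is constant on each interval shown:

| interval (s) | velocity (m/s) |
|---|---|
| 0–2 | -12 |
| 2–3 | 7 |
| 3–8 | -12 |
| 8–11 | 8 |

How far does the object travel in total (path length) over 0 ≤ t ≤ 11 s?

115 m

Total distance travelled is ∫|v| dt — sum the magnitudes of each area piece.
0–2 s: |-12| × 2 = 24 m
2–3 s: |7| × 1 = 7 m
3–8 s: |-12| × 5 = 60 m
8–11 s: |8| × 3 = 24 m
Total distance = 115 m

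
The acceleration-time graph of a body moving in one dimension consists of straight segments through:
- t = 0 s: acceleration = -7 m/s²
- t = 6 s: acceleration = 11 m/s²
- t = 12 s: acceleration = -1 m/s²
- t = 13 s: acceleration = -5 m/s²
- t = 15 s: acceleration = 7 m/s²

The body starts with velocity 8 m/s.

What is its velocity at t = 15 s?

Δv equals the area under the a-t graph; then v = v₀ + Δv.
0–6 s: ½(-7 + 11)(6) = 12 m/s
6–12 s: ½(11 + -1)(6) = 30 m/s
12–13 s: ½(-1 + -5)(1) = -3 m/s
13–15 s: ½(-5 + 7)(2) = 2 m/s
Δv = 41 m/s, so v(15) = 8 + (41) = 49 m/s.

49 m/s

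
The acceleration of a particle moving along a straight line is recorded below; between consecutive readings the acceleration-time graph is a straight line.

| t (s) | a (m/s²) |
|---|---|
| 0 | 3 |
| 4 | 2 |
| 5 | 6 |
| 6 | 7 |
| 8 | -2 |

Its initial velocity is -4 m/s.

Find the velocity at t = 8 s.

Δv equals the area under the a-t graph; then v = v₀ + Δv.
0–4 s: ½(3 + 2)(4) = 10 m/s
4–5 s: ½(2 + 6)(1) = 4 m/s
5–6 s: ½(6 + 7)(1) = 6.5 m/s
6–8 s: ½(7 + -2)(2) = 5 m/s
Δv = 25.5 m/s, so v(8) = -4 + (25.5) = 21.5 m/s.

21.5 m/s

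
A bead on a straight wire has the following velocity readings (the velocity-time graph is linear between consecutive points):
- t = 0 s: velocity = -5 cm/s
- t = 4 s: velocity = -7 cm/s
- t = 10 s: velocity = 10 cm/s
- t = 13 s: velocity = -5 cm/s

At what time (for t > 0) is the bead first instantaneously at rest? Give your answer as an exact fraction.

v changes sign on 4–10 s (from -7 to 10); the graph is linear there, so v = 0 at t = 4 + (7)·(10 − 4)/(10 − -7) = 110/17 s.

t = 110/17 s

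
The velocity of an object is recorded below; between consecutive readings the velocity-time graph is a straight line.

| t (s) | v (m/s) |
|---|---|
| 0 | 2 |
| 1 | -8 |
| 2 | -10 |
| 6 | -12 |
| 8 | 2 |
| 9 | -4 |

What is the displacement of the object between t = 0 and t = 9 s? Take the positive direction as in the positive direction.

-67 m

Displacement is the signed area under the v-t curve.
0–1 s: ½(2 + -8)(1) = -3 m
1–2 s: ½(-8 + -10)(1) = -9 m
2–6 s: ½(-10 + -12)(4) = -44 m
6–8 s: ½(-12 + 2)(2) = -10 m
8–9 s: ½(2 + -4)(1) = -1 m
Net displacement = -67 m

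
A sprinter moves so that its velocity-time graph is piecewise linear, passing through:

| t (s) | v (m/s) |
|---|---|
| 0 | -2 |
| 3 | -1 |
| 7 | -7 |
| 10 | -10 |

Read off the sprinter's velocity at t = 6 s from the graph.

-5.5 m/s

On 3–7 s the graph is linear from -1 to -7 m/s: v(6) = -1 + (-7 − -1)·(6 − 3)/(7 − 3) = -5.5 m/s.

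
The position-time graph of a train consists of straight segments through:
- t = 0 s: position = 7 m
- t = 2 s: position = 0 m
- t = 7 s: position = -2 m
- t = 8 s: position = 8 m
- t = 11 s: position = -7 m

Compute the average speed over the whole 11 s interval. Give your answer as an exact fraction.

Average speed = (total path length)/(elapsed time); on a piecewise-linear x-t graph the path length is Σ|Δx|.
0–2 s: |Δx| = |0 − 7| = 7 m
2–7 s: |Δx| = |-2 − 0| = 2 m
7–8 s: |Δx| = |8 − -2| = 10 m
8–11 s: |Δx| = |-7 − 8| = 15 m
Total path = 34 m; average speed = 34/11 = 34/11 m/s.

34/11 m/s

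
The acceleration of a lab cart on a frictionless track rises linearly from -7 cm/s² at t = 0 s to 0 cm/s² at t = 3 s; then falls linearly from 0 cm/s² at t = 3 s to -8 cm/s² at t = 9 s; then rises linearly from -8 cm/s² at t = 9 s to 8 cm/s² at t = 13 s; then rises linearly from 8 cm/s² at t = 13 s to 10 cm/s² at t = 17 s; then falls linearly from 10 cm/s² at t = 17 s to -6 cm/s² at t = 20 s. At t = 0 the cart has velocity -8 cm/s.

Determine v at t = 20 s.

-0.5 cm/s

Δv equals the area under the a-t graph; then v = v₀ + Δv.
0–3 s: ½(-7 + 0)(3) = -10.5 cm/s
3–9 s: ½(0 + -8)(6) = -24 cm/s
9–13 s: ½(-8 + 8)(4) = 0 cm/s
13–17 s: ½(8 + 10)(4) = 36 cm/s
17–20 s: ½(10 + -6)(3) = 6 cm/s
Δv = 7.5 cm/s, so v(20) = -8 + (7.5) = -0.5 cm/s.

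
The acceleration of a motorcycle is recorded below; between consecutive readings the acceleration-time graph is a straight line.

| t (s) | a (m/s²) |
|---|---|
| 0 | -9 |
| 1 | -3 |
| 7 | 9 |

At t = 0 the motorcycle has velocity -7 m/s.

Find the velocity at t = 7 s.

5 m/s

Δv equals the area under the a-t graph; then v = v₀ + Δv.
0–1 s: ½(-9 + -3)(1) = -6 m/s
1–7 s: ½(-3 + 9)(6) = 18 m/s
Δv = 12 m/s, so v(7) = -7 + (12) = 5 m/s.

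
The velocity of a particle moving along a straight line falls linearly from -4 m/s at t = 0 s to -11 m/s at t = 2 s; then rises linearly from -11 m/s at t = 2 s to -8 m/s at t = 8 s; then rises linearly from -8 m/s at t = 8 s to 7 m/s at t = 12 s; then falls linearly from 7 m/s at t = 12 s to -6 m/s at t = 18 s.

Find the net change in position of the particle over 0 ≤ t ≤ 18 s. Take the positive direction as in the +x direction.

-71 m

Displacement is the signed area under the v-t curve.
0–2 s: ½(-4 + -11)(2) = -15 m
2–8 s: ½(-11 + -8)(6) = -57 m
8–12 s: ½(-8 + 7)(4) = -2 m
12–18 s: ½(7 + -6)(6) = 3 m
Net displacement = -71 m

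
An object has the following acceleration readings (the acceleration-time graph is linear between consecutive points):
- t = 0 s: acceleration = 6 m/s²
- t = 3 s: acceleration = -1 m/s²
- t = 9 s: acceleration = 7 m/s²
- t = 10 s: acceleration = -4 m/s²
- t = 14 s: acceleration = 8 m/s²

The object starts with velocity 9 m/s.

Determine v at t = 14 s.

Δv equals the area under the a-t graph; then v = v₀ + Δv.
0–3 s: ½(6 + -1)(3) = 7.5 m/s
3–9 s: ½(-1 + 7)(6) = 18 m/s
9–10 s: ½(7 + -4)(1) = 1.5 m/s
10–14 s: ½(-4 + 8)(4) = 8 m/s
Δv = 35 m/s, so v(14) = 9 + (35) = 44 m/s.

44 m/s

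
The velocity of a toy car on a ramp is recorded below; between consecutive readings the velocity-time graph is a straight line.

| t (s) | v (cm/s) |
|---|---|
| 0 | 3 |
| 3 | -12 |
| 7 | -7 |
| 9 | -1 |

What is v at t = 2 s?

-7 cm/s

On 0–3 s the graph is linear from 3 to -12 cm/s: v(2) = 3 + (-12 − 3)·(2 − 0)/(3 − 0) = -7 cm/s.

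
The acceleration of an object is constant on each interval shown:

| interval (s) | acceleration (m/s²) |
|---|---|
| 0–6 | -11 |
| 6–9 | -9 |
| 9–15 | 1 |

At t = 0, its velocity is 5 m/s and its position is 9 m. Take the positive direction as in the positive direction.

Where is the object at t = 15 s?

-892.5 m

On each constant-a segment, Δv = aΔt and Δx = v₀Δt + ½aΔt²; chain segment to segment.
0–6 s: v starts 5 m/s; Δx = 5·6 + ½·-11·6² = -168 m; v ends -61 m/s.
6–9 s: v starts -61 m/s; Δx = -61·3 + ½·-9·3² = -223.5 m; v ends -88 m/s.
9–15 s: v starts -88 m/s; Δx = -88·6 + ½·1·6² = -510 m; v ends -82 m/s.
x(15) = 9 + Σ Δx = -892.5 m.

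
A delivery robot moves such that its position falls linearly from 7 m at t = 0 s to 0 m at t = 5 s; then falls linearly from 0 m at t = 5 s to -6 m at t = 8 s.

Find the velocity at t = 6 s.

Velocity is the slope of the x-t graph on 5–8 s: (-6 − 0)/(8 − 5) = -2 m/s.

-2 m/s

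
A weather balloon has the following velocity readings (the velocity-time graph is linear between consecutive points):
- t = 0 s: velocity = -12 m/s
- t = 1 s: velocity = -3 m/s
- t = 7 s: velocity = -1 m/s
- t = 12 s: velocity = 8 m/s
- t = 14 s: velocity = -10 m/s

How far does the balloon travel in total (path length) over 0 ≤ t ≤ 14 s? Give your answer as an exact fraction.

Total distance travelled is ∫|v| dt — sum the magnitudes of each area piece.
0–1 s: |½(-12 + -3)(1)| = 7.5 m
1–7 s: |½(-3 + -1)(6)| = 12 m
7–12 s: v = 0 at t = 68/9 s; triangle areas 5/18 + 160/9 = 325/18 m
12–14 s: v = 0 at t = 116/9 s; triangle areas 32/9 + 50/9 = 82/9 m
Total distance = 140/3 m

140/3 m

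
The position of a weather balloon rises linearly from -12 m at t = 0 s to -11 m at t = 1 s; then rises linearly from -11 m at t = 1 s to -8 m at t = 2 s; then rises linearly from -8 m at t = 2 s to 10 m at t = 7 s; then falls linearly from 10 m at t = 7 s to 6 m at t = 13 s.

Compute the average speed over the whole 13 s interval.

Average speed = (total path length)/(elapsed time); on a piecewise-linear x-t graph the path length is Σ|Δx|.
0–1 s: |Δx| = |-11 − -12| = 1 m
1–2 s: |Δx| = |-8 − -11| = 3 m
2–7 s: |Δx| = |10 − -8| = 18 m
7–13 s: |Δx| = |6 − 10| = 4 m
Total path = 26 m; average speed = 26/13 = 2 m/s.

2 m/s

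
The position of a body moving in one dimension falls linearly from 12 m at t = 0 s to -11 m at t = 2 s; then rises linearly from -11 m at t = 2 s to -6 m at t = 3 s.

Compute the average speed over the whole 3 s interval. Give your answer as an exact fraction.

28/3 m/s

Average speed = (total path length)/(elapsed time); on a piecewise-linear x-t graph the path length is Σ|Δx|.
0–2 s: |Δx| = |-11 − 12| = 23 m
2–3 s: |Δx| = |-6 − -11| = 5 m
Total path = 28 m; average speed = 28/3 = 28/3 m/s.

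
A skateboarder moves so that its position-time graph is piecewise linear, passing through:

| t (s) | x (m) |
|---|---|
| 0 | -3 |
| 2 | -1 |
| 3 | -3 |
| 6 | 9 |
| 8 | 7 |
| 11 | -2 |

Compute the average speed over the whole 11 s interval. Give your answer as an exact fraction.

Average speed = (total path length)/(elapsed time); on a piecewise-linear x-t graph the path length is Σ|Δx|.
0–2 s: |Δx| = |-1 − -3| = 2 m
2–3 s: |Δx| = |-3 − -1| = 2 m
3–6 s: |Δx| = |9 − -3| = 12 m
6–8 s: |Δx| = |7 − 9| = 2 m
8–11 s: |Δx| = |-2 − 7| = 9 m
Total path = 27 m; average speed = 27/11 = 27/11 m/s.

27/11 m/s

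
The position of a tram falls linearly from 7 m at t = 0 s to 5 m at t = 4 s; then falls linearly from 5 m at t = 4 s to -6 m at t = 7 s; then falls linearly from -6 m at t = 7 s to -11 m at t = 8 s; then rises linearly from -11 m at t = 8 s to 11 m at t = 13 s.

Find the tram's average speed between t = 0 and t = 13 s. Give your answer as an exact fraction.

40/13 m/s

Average speed = (total path length)/(elapsed time); on a piecewise-linear x-t graph the path length is Σ|Δx|.
0–4 s: |Δx| = |5 − 7| = 2 m
4–7 s: |Δx| = |-6 − 5| = 11 m
7–8 s: |Δx| = |-11 − -6| = 5 m
8–13 s: |Δx| = |11 − -11| = 22 m
Total path = 40 m; average speed = 40/13 = 40/13 m/s.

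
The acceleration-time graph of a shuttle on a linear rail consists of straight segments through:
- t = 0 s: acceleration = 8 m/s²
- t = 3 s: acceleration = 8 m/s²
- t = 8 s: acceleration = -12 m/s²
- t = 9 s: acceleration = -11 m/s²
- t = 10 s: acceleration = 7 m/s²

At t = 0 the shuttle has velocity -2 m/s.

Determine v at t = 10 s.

-1.5 m/s

Δv equals the area under the a-t graph; then v = v₀ + Δv.
0–3 s: 8 × 3 = 24 m/s
3–8 s: ½(8 + -12)(5) = -10 m/s
8–9 s: ½(-12 + -11)(1) = -11.5 m/s
9–10 s: ½(-11 + 7)(1) = -2 m/s
Δv = 0.5 m/s, so v(10) = -2 + (0.5) = -1.5 m/s.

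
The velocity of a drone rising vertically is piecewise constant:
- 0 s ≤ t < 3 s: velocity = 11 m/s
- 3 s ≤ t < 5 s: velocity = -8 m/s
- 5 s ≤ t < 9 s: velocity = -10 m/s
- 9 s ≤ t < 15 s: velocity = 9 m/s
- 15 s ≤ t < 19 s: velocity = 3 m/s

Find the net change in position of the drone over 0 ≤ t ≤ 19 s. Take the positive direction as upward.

Net displacement equals the area under the velocity-time graph (areas below the axis count negative).
0–3 s: 11 × 3 = 33 m
3–5 s: -8 × 2 = -16 m
5–9 s: -10 × 4 = -40 m
9–15 s: 9 × 6 = 54 m
15–19 s: 3 × 4 = 12 m
Net displacement = 43 m

43 m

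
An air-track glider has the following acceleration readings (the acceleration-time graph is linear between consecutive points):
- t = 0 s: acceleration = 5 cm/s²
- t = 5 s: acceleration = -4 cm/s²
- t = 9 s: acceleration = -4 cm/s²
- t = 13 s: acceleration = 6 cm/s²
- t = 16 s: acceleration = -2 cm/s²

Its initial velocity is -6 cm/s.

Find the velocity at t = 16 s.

-9.5 cm/s

Δv equals the area under the a-t graph; then v = v₀ + Δv.
0–5 s: ½(5 + -4)(5) = 2.5 cm/s
5–9 s: -4 × 4 = -16 cm/s
9–13 s: ½(-4 + 6)(4) = 4 cm/s
13–16 s: ½(6 + -2)(3) = 6 cm/s
Δv = -3.5 cm/s, so v(16) = -6 + (-3.5) = -9.5 cm/s.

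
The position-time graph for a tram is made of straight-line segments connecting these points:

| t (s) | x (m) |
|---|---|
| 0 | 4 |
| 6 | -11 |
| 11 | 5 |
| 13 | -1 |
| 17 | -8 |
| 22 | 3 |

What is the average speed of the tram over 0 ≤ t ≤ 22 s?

Average speed = (total path length)/(elapsed time); on a piecewise-linear x-t graph the path length is Σ|Δx|.
0–6 s: |Δx| = |-11 − 4| = 15 m
6–11 s: |Δx| = |5 − -11| = 16 m
11–13 s: |Δx| = |-1 − 5| = 6 m
13–17 s: |Δx| = |-8 − -1| = 7 m
17–22 s: |Δx| = |3 − -8| = 11 m
Total path = 55 m; average speed = 55/22 = 2.5 m/s.

2.5 m/s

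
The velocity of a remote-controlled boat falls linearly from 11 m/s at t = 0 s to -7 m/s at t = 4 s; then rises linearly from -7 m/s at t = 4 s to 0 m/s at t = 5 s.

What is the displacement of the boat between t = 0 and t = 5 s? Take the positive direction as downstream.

Displacement is the signed area under the v-t curve.
0–4 s: ½(11 + -7)(4) = 8 m
4–5 s: ½(-7 + 0)(1) = -3.5 m
Net displacement = 4.5 m

4.5 m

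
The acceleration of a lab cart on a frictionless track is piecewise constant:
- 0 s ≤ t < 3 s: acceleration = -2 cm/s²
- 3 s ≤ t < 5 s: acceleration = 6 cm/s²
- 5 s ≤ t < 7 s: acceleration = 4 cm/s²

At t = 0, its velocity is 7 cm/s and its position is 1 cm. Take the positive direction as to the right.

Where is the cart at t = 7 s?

61 cm

On each constant-a segment, Δv = aΔt and Δx = v₀Δt + ½aΔt²; chain segment to segment.
0–3 s: v starts 7 cm/s; Δx = 7·3 + ½·-2·3² = 12 cm; v ends 1 cm/s.
3–5 s: v starts 1 cm/s; Δx = 1·2 + ½·6·2² = 14 cm; v ends 13 cm/s.
5–7 s: v starts 13 cm/s; Δx = 13·2 + ½·4·2² = 34 cm; v ends 21 cm/s.
x(7) = 1 + Σ Δx = 61 cm.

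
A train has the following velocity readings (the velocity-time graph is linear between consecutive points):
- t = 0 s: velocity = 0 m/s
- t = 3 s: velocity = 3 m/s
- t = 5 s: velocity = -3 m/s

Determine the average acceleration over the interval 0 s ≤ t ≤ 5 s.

Average acceleration = Δv/Δt = (-3 − 0)/(5 − 0) = -0.6 m/s².

-0.6 m/s²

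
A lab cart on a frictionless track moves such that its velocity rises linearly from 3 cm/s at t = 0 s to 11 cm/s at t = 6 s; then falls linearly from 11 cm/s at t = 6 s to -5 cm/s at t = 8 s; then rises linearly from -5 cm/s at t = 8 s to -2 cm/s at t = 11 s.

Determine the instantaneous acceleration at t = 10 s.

1 cm/s²

Acceleration is the slope of the v-t graph on 8–11 s: (-2 − -5)/(11 − 8) = 1 cm/s².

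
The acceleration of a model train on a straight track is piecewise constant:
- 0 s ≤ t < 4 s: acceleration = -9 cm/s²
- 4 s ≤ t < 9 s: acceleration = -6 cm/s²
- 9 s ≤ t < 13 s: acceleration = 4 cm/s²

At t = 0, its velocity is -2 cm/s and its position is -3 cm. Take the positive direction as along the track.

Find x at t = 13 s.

On each constant-a segment, Δv = aΔt and Δx = v₀Δt + ½aΔt²; chain segment to segment.
0–4 s: v starts -2 cm/s; Δx = -2·4 + ½·-9·4² = -80 cm; v ends -38 cm/s.
4–9 s: v starts -38 cm/s; Δx = -38·5 + ½·-6·5² = -265 cm; v ends -68 cm/s.
9–13 s: v starts -68 cm/s; Δx = -68·4 + ½·4·4² = -240 cm; v ends -52 cm/s.
x(13) = -3 + Σ Δx = -588 cm.

-588 cm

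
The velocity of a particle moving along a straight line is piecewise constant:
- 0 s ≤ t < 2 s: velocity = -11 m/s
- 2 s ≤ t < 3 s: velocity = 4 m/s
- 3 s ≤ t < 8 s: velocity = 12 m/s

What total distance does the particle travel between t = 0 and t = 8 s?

86 m

Distance (not displacement) is the total path length: add the absolute areas under v-t.
0–2 s: |-11| × 2 = 22 m
2–3 s: |4| × 1 = 4 m
3–8 s: |12| × 5 = 60 m
Total distance = 86 m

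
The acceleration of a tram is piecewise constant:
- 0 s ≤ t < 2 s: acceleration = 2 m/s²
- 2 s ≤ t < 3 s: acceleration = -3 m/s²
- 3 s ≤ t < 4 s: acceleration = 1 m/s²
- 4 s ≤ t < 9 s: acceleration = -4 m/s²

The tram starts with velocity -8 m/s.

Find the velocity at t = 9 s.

-26 m/s

Δv equals the area under the a-t graph; then v = v₀ + Δv.
0–2 s: 2 × 2 = 4 m/s
2–3 s: -3 × 1 = -3 m/s
3–4 s: 1 × 1 = 1 m/s
4–9 s: -4 × 5 = -20 m/s
Δv = -18 m/s, so v(9) = -8 + (-18) = -26 m/s.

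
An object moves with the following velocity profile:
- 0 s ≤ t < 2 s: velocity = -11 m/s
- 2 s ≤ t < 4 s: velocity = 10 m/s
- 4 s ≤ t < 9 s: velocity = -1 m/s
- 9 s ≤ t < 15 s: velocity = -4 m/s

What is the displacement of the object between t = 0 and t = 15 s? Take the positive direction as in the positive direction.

-31 m

Net displacement equals the area under the velocity-time graph (areas below the axis count negative).
0–2 s: -11 × 2 = -22 m
2–4 s: 10 × 2 = 20 m
4–9 s: -1 × 5 = -5 m
9–15 s: -4 × 6 = -24 m
Net displacement = -31 m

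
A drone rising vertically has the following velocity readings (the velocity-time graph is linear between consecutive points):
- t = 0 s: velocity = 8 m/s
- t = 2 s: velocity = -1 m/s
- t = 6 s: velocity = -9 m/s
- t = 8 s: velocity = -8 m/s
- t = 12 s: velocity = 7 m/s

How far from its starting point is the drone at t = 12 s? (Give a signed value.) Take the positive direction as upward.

-32 m

Net displacement equals the area under the velocity-time graph (areas below the axis count negative).
0–2 s: ½(8 + -1)(2) = 7 m
2–6 s: ½(-1 + -9)(4) = -20 m
6–8 s: ½(-9 + -8)(2) = -17 m
8–12 s: ½(-8 + 7)(4) = -2 m
Net displacement = -32 m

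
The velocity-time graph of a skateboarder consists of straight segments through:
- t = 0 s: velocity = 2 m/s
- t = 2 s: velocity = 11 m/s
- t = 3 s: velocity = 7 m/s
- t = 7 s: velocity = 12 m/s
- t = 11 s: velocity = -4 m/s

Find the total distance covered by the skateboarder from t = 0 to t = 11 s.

Distance (not displacement) is the total path length: add the absolute areas under v-t.
0–2 s: |½(2 + 11)(2)| = 13 m
2–3 s: |½(11 + 7)(1)| = 9 m
3–7 s: |½(7 + 12)(4)| = 38 m
7–11 s: v = 0 at t = 10 s; triangle areas 18 + 2 = 20 m
Total distance = 80 m

80 m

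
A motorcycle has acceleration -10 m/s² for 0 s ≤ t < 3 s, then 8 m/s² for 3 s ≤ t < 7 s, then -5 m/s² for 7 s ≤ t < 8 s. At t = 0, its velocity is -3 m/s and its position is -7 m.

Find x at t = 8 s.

On each constant-a segment, Δv = aΔt and Δx = v₀Δt + ½aΔt²; chain segment to segment.
0–3 s: v starts -3 m/s; Δx = -3·3 + ½·-10·3² = -54 m; v ends -33 m/s.
3–7 s: v starts -33 m/s; Δx = -33·4 + ½·8·4² = -68 m; v ends -1 m/s.
7–8 s: v starts -1 m/s; Δx = -1·1 + ½·-5·1² = -3.5 m; v ends -6 m/s.
x(8) = -7 + Σ Δx = -132.5 m.

-132.5 m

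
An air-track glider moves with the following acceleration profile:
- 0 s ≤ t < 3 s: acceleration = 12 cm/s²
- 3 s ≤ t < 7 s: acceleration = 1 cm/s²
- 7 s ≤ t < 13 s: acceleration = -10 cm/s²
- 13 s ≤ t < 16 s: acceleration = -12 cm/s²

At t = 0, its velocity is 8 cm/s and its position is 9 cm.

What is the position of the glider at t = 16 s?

On each constant-a segment, Δv = aΔt and Δx = v₀Δt + ½aΔt²; chain segment to segment.
0–3 s: v starts 8 cm/s; Δx = 8·3 + ½·12·3² = 78 cm; v ends 44 cm/s.
3–7 s: v starts 44 cm/s; Δx = 44·4 + ½·1·4² = 184 cm; v ends 48 cm/s.
7–13 s: v starts 48 cm/s; Δx = 48·6 + ½·-10·6² = 108 cm; v ends -12 cm/s.
13–16 s: v starts -12 cm/s; Δx = -12·3 + ½·-12·3² = -90 cm; v ends -48 cm/s.
x(16) = 9 + Σ Δx = 289 cm.

289 cm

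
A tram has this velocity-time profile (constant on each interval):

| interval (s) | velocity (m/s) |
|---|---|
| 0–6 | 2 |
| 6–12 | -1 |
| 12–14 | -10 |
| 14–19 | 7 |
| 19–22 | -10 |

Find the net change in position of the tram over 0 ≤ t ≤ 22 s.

-9 m

Net displacement equals the area under the velocity-time graph (areas below the axis count negative).
0–6 s: 2 × 6 = 12 m
6–12 s: -1 × 6 = -6 m
12–14 s: -10 × 2 = -20 m
14–19 s: 7 × 5 = 35 m
19–22 s: -10 × 3 = -30 m
Net displacement = -9 m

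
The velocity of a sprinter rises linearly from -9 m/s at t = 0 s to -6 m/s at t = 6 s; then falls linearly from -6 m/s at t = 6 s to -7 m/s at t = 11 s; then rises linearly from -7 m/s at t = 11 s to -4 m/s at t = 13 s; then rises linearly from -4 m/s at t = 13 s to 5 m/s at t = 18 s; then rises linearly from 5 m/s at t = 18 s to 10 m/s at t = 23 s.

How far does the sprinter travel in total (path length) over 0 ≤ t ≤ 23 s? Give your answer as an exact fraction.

Distance (not displacement) is the total path length: add the absolute areas under v-t.
0–6 s: |½(-9 + -6)(6)| = 45 m
6–11 s: |½(-6 + -7)(5)| = 32.5 m
11–13 s: |½(-7 + -4)(2)| = 11 m
13–18 s: v = 0 at t = 137/9 s; triangle areas 40/9 + 125/18 = 205/18 m
18–23 s: |½(5 + 10)(5)| = 37.5 m
Total distance = 2473/18 m

2473/18 m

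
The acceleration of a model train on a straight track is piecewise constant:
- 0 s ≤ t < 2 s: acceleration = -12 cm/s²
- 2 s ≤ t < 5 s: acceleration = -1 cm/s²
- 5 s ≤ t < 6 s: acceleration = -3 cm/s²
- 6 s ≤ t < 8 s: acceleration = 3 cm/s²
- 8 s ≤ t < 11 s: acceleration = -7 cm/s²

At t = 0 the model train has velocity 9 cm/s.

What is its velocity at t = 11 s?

Δv equals the area under the a-t graph; then v = v₀ + Δv.
0–2 s: -12 × 2 = -24 cm/s
2–5 s: -1 × 3 = -3 cm/s
5–6 s: -3 × 1 = -3 cm/s
6–8 s: 3 × 2 = 6 cm/s
8–11 s: -7 × 3 = -21 cm/s
Δv = -45 cm/s, so v(11) = 9 + (-45) = -36 cm/s.

-36 cm/s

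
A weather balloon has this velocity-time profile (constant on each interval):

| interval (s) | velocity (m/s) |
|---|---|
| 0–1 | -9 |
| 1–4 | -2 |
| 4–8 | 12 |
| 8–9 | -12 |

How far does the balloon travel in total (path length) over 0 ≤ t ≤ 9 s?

75 m

Distance (not displacement) is the total path length: add the absolute areas under v-t.
0–1 s: |-9| × 1 = 9 m
1–4 s: |-2| × 3 = 6 m
4–8 s: |12| × 4 = 48 m
8–9 s: |-12| × 1 = 12 m
Total distance = 75 m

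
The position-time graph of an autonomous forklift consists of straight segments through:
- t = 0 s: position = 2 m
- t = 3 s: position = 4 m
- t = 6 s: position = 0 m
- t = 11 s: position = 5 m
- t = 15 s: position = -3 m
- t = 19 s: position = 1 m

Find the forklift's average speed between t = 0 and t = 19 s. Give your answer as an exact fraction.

Average speed = (total path length)/(elapsed time); on a piecewise-linear x-t graph the path length is Σ|Δx|.
0–3 s: |Δx| = |4 − 2| = 2 m
3–6 s: |Δx| = |0 − 4| = 4 m
6–11 s: |Δx| = |5 − 0| = 5 m
11–15 s: |Δx| = |-3 − 5| = 8 m
15–19 s: |Δx| = |1 − -3| = 4 m
Total path = 23 m; average speed = 23/19 = 23/19 m/s.

23/19 m/s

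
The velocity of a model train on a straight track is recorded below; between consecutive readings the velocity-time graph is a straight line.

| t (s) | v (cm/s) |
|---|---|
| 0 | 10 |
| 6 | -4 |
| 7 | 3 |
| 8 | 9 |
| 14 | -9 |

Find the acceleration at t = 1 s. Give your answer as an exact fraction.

-7/3 cm/s²

Acceleration is the slope of the v-t graph on 0–6 s: (-4 − 10)/(6 − 0) = -7/3 cm/s².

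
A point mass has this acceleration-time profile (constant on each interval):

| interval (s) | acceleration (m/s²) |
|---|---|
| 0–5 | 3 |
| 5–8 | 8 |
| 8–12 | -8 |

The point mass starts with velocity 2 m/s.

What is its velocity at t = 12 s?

Δv equals the area under the a-t graph; then v = v₀ + Δv.
0–5 s: 3 × 5 = 15 m/s
5–8 s: 8 × 3 = 24 m/s
8–12 s: -8 × 4 = -32 m/s
Δv = 7 m/s, so v(12) = 2 + (7) = 9 m/s.

9 m/s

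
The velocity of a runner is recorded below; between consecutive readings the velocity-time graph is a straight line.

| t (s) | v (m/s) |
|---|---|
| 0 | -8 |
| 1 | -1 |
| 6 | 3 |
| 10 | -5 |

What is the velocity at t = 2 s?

-0.2 m/s

On 1–6 s the graph is linear from -1 to 3 m/s: v(2) = -1 + (3 − -1)·(2 − 1)/(6 − 1) = -0.2 m/s.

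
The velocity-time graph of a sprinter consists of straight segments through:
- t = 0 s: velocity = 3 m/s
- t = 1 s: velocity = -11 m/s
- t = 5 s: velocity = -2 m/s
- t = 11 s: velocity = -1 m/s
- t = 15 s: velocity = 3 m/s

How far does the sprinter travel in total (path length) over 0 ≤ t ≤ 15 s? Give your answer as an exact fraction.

625/14 m

Distance (not displacement) is the total path length: add the absolute areas under v-t.
0–1 s: v = 0 at t = 3/14 s; triangle areas 9/28 + 121/28 = 65/14 m
1–5 s: |½(-11 + -2)(4)| = 26 m
5–11 s: |½(-2 + -1)(6)| = 9 m
11–15 s: v = 0 at t = 12 s; triangle areas 0.5 + 4.5 = 5 m
Total distance = 625/14 m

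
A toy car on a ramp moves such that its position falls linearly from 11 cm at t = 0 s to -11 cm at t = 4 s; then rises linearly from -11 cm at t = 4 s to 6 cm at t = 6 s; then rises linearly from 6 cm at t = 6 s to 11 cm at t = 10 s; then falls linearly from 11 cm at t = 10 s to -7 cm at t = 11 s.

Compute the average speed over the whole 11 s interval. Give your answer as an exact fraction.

Average speed = (total path length)/(elapsed time); on a piecewise-linear x-t graph the path length is Σ|Δx|.
0–4 s: |Δx| = |-11 − 11| = 22 cm
4–6 s: |Δx| = |6 − -11| = 17 cm
6–10 s: |Δx| = |11 − 6| = 5 cm
10–11 s: |Δx| = |-7 − 11| = 18 cm
Total path = 62 cm; average speed = 62/11 = 62/11 cm/s.

62/11 cm/s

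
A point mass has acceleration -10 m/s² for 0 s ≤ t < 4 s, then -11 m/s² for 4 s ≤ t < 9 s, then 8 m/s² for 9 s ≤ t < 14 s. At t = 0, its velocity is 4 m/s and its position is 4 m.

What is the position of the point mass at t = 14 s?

On each constant-a segment, Δv = aΔt and Δx = v₀Δt + ½aΔt²; chain segment to segment.
0–4 s: v starts 4 m/s; Δx = 4·4 + ½·-10·4² = -64 m; v ends -36 m/s.
4–9 s: v starts -36 m/s; Δx = -36·5 + ½·-11·5² = -317.5 m; v ends -91 m/s.
9–14 s: v starts -91 m/s; Δx = -91·5 + ½·8·5² = -355 m; v ends -51 m/s.
x(14) = 4 + Σ Δx = -732.5 m.

-732.5 m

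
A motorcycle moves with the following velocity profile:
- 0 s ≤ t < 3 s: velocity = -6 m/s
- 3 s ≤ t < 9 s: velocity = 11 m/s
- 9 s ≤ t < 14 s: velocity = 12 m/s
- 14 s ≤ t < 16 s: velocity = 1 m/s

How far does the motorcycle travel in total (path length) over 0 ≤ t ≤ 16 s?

146 m

Total distance travelled is ∫|v| dt — sum the magnitudes of each area piece.
0–3 s: |-6| × 3 = 18 m
3–9 s: |11| × 6 = 66 m
9–14 s: |12| × 5 = 60 m
14–16 s: |1| × 2 = 2 m
Total distance = 146 m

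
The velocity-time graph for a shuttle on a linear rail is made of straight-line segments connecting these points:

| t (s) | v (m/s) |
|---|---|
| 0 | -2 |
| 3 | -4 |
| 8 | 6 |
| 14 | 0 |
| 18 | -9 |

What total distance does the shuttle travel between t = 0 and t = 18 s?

Distance (not displacement) is the total path length: add the absolute areas under v-t.
0–3 s: |½(-2 + -4)(3)| = 9 m
3–8 s: v = 0 at t = 5 s; triangle areas 4 + 9 = 13 m
8–14 s: |½(6 + 0)(6)| = 18 m
14–18 s: |½(0 + -9)(4)| = 18 m
Total distance = 58 m

58 m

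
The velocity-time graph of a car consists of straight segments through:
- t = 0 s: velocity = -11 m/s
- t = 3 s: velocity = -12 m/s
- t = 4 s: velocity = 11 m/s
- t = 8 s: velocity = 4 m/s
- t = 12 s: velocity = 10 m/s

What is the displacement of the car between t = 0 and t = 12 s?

23 m

Displacement is the signed area under the v-t curve.
0–3 s: ½(-11 + -12)(3) = -34.5 m
3–4 s: ½(-12 + 11)(1) = -0.5 m
4–8 s: ½(11 + 4)(4) = 30 m
8–12 s: ½(4 + 10)(4) = 28 m
Net displacement = 23 m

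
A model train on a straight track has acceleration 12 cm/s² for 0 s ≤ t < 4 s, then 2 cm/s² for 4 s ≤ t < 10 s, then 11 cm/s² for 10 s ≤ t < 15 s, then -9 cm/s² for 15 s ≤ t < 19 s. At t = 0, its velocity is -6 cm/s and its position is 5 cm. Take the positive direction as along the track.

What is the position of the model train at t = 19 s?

On each constant-a segment, Δv = aΔt and Δx = v₀Δt + ½aΔt²; chain segment to segment.
0–4 s: v starts -6 cm/s; Δx = -6·4 + ½·12·4² = 72 cm; v ends 42 cm/s.
4–10 s: v starts 42 cm/s; Δx = 42·6 + ½·2·6² = 288 cm; v ends 54 cm/s.
10–15 s: v starts 54 cm/s; Δx = 54·5 + ½·11·5² = 407.5 cm; v ends 109 cm/s.
15–19 s: v starts 109 cm/s; Δx = 109·4 + ½·-9·4² = 364 cm; v ends 73 cm/s.
x(19) = 5 + Σ Δx = 1136.5 cm.

1136.5 cm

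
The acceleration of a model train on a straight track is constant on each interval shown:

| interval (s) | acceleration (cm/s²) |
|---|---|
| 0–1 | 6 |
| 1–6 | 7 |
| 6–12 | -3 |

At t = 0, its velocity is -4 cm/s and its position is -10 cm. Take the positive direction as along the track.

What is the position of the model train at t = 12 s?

254.5 cm

On each constant-a segment, Δv = aΔt and Δx = v₀Δt + ½aΔt²; chain segment to segment.
0–1 s: v starts -4 cm/s; Δx = -4·1 + ½·6·1² = -1 cm; v ends 2 cm/s.
1–6 s: v starts 2 cm/s; Δx = 2·5 + ½·7·5² = 97.5 cm; v ends 37 cm/s.
6–12 s: v starts 37 cm/s; Δx = 37·6 + ½·-3·6² = 168 cm; v ends 19 cm/s.
x(12) = -10 + Σ Δx = 254.5 cm.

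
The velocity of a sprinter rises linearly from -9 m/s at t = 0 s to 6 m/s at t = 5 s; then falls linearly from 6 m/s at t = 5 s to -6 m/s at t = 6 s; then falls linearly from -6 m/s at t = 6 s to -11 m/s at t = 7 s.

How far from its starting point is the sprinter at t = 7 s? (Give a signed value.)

Displacement is the signed area under the v-t curve.
0–5 s: ½(-9 + 6)(5) = -7.5 m
5–6 s: ½(6 + -6)(1) = 0 m
6–7 s: ½(-6 + -11)(1) = -8.5 m
Net displacement = -16 m

-16 m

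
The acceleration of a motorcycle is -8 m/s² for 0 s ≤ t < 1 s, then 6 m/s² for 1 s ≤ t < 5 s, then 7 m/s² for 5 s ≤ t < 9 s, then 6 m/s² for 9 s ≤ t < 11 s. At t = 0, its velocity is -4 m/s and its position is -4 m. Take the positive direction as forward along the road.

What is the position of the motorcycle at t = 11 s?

On each constant-a segment, Δv = aΔt and Δx = v₀Δt + ½aΔt²; chain segment to segment.
0–1 s: v starts -4 m/s; Δx = -4·1 + ½·-8·1² = -8 m; v ends -12 m/s.
1–5 s: v starts -12 m/s; Δx = -12·4 + ½·6·4² = 0 m; v ends 12 m/s.
5–9 s: v starts 12 m/s; Δx = 12·4 + ½·7·4² = 104 m; v ends 40 m/s.
9–11 s: v starts 40 m/s; Δx = 40·2 + ½·6·2² = 92 m; v ends 52 m/s.
x(11) = -4 + Σ Δx = 184 m.

184 m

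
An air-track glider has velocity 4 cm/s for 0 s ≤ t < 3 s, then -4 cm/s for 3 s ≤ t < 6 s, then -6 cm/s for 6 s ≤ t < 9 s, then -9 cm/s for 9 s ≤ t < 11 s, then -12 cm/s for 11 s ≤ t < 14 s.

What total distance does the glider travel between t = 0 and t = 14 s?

Total distance travelled is ∫|v| dt — sum the magnitudes of each area piece.
0–3 s: |4| × 3 = 12 cm
3–6 s: |-4| × 3 = 12 cm
6–9 s: |-6| × 3 = 18 cm
9–11 s: |-9| × 2 = 18 cm
11–14 s: |-12| × 3 = 36 cm
Total distance = 96 cm

96 cm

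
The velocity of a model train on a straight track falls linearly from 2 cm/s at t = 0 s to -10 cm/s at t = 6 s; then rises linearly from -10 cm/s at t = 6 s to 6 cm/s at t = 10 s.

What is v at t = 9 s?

On 6–10 s the graph is linear from -10 to 6 cm/s: v(9) = -10 + (6 − -10)·(9 − 6)/(10 − 6) = 2 cm/s.

2 cm/s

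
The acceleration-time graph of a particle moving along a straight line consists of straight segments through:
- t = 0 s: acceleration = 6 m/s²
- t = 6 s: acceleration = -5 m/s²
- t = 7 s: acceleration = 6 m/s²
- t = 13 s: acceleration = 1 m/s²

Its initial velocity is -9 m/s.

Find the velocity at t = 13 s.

Δv equals the area under the a-t graph; then v = v₀ + Δv.
0–6 s: ½(6 + -5)(6) = 3 m/s
6–7 s: ½(-5 + 6)(1) = 0.5 m/s
7–13 s: ½(6 + 1)(6) = 21 m/s
Δv = 24.5 m/s, so v(13) = -9 + (24.5) = 15.5 m/s.

15.5 m/s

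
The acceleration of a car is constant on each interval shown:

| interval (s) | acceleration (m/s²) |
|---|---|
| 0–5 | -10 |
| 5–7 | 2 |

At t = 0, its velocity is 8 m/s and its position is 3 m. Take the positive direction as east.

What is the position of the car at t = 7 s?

-162 m

On each constant-a segment, Δv = aΔt and Δx = v₀Δt + ½aΔt²; chain segment to segment.
0–5 s: v starts 8 m/s; Δx = 8·5 + ½·-10·5² = -85 m; v ends -42 m/s.
5–7 s: v starts -42 m/s; Δx = -42·2 + ½·2·2² = -80 m; v ends -38 m/s.
x(7) = 3 + Σ Δx = -162 m.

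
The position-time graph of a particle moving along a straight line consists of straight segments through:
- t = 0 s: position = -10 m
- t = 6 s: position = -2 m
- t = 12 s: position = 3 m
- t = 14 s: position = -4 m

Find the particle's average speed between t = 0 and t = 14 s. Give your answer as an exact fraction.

Average speed = (total path length)/(elapsed time); on a piecewise-linear x-t graph the path length is Σ|Δx|.
0–6 s: |Δx| = |-2 − -10| = 8 m
6–12 s: |Δx| = |3 − -2| = 5 m
12–14 s: |Δx| = |-4 − 3| = 7 m
Total path = 20 m; average speed = 20/14 = 10/7 m/s.

10/7 m/s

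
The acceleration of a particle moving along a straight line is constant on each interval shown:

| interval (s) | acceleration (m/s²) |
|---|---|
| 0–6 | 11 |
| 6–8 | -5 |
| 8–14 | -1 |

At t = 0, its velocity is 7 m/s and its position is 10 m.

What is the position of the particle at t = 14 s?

On each constant-a segment, Δv = aΔt and Δx = v₀Δt + ½aΔt²; chain segment to segment.
0–6 s: v starts 7 m/s; Δx = 7·6 + ½·11·6² = 240 m; v ends 73 m/s.
6–8 s: v starts 73 m/s; Δx = 73·2 + ½·-5·2² = 136 m; v ends 63 m/s.
8–14 s: v starts 63 m/s; Δx = 63·6 + ½·-1·6² = 360 m; v ends 57 m/s.
x(14) = 10 + Σ Δx = 746 m.

746 m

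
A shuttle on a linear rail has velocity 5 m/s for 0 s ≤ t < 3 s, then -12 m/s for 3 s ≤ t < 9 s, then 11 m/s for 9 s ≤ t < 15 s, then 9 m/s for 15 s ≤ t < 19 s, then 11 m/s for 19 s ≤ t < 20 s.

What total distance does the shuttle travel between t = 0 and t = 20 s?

Total distance travelled is ∫|v| dt — sum the magnitudes of each area piece.
0–3 s: |5| × 3 = 15 m
3–9 s: |-12| × 6 = 72 m
9–15 s: |11| × 6 = 66 m
15–19 s: |9| × 4 = 36 m
19–20 s: |11| × 1 = 11 m
Total distance = 200 m

200 m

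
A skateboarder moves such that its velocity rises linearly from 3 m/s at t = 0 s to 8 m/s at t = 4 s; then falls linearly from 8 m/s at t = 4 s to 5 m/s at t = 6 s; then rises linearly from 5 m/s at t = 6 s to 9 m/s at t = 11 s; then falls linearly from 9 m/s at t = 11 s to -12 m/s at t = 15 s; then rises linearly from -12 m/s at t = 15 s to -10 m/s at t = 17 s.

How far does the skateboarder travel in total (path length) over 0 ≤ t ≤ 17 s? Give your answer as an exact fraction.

Distance (not displacement) is the total path length: add the absolute areas under v-t.
0–4 s: |½(3 + 8)(4)| = 22 m
4–6 s: |½(8 + 5)(2)| = 13 m
6–11 s: |½(5 + 9)(5)| = 35 m
11–15 s: v = 0 at t = 89/7 s; triangle areas 54/7 + 96/7 = 150/7 m
15–17 s: |½(-12 + -10)(2)| = 22 m
Total distance = 794/7 m

794/7 m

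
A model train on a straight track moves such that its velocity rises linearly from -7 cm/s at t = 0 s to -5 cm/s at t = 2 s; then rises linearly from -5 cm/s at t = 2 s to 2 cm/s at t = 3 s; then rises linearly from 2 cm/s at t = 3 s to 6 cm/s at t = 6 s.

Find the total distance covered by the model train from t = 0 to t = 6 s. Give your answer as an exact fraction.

Total distance travelled is ∫|v| dt — sum the magnitudes of each area piece.
0–2 s: |½(-7 + -5)(2)| = 12 cm
2–3 s: v = 0 at t = 19/7 s; triangle areas 25/14 + 2/7 = 29/14 cm
3–6 s: |½(2 + 6)(3)| = 12 cm
Total distance = 365/14 cm

365/14 cm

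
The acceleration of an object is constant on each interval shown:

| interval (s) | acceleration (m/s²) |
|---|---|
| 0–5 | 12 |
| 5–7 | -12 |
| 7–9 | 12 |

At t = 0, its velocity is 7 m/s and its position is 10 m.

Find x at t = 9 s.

415 m

On each constant-a segment, Δv = aΔt and Δx = v₀Δt + ½aΔt²; chain segment to segment.
0–5 s: v starts 7 m/s; Δx = 7·5 + ½·12·5² = 185 m; v ends 67 m/s.
5–7 s: v starts 67 m/s; Δx = 67·2 + ½·-12·2² = 110 m; v ends 43 m/s.
7–9 s: v starts 43 m/s; Δx = 43·2 + ½·12·2² = 110 m; v ends 67 m/s.
x(9) = 10 + Σ Δx = 415 m.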